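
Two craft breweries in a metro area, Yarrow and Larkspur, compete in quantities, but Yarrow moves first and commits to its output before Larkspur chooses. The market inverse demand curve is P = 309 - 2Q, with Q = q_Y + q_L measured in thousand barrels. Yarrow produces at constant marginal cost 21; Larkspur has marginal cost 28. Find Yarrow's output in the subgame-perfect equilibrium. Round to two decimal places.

73.75

Solve by backward induction. Given q_Y, the follower Larkspur maximises π_L = (309 - 2q_Y - 2q_L)q_L - 28q_L.
Setting the follower's marginal profit to zero, 281 - 2q_Y - 4q_L = 0, i.e. q_L = (281 - 2q_Y)/4.
The leader anticipates this reaction. Substituting into P = 309 - 2Q gives P = 337/2 - q_Y, so π_Y = (337/2 - q_Y)q_Y - 21q_Y.
Maximising: ∂π_Y/∂q_Y = 295/2 - 2q_Y = 0, giving q_Y = 295/4.
Then q_L = (281 - 2·(295/4))/4 = 267/8.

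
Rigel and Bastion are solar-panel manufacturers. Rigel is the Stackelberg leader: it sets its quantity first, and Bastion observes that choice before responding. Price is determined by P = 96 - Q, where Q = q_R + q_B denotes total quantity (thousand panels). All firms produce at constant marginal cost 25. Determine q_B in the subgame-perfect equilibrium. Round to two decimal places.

17.75

The follower Bastion best-responds to any q_R: π_B = (96 - Q)q_B - 25q_B.
Setting the follower's marginal profit to zero, 71 - q_R - 2q_B = 0, i.e. q_B = (71 - q_R)/2.
The leader anticipates this reaction. Substituting into P = 96 - Q gives P = 121/2 - (1/2)q_R, so π_R = (121/2 - (1/2)q_R)q_R - 25q_R.
Maximising: ∂π_R/∂q_R = 71/2 - q_R = 0, giving q_R = 71/2.
Then q_B = (71 - 71/2)/2 = 71/4.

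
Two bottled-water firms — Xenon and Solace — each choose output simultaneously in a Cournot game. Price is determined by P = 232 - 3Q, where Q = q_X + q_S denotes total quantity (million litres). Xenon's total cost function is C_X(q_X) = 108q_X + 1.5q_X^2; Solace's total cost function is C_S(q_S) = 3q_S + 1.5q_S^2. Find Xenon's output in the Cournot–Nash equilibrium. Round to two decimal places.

Xenon's profit: π_X = (232 - 3Q)q_X - (108q_X + (3/2)q_X²). Setting ∂π_X/∂q_X = 0: 124 - 9q_X - 3(q_S) = 0.
Solace's profit: π_S = (232 - 3Q)q_S - (3q_S + (3/2)q_S²). Setting ∂π_S/∂q_S = 0: 229 - 9q_S - 3(q_X) = 0.
So q_X = (124 - 3q_S)/9 and q_S = (229 - 3q_X)/9.
Solving the pair: q_X = 143/24, q_S = 563/24.

5.96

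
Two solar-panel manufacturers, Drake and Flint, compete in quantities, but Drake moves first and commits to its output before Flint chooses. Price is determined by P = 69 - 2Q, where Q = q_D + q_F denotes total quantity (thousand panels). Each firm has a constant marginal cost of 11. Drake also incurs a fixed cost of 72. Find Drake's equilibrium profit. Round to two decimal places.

Solve by backward induction. Given q_D, the follower Flint maximises π_F = (69 - 2q_D - 2q_F)q_F - 11q_F.
∂π_F/∂q_F = 58 - 2q_D - 4q_F = 0 gives the reaction function q_F = (58 - 2q_D)/4.
Drake substitutes q_F(q_D) into its own profit: π_D = q_D(69 - 2q_D - (58 - 2q_D)/2) - 11q_D = (40 - q_D)q_D - 11q_D.
The leader's first-order condition 29 - 2q_D = 0 yields q_D = 29/2.
Then q_F = (58 - 2·(29/2))/4 = 29/4.
Price P = 69 - 2·(87/4) = 51/2.
Drake's profit: (51/2 - 11)·(29/2) - 72 = 553/4.

138.25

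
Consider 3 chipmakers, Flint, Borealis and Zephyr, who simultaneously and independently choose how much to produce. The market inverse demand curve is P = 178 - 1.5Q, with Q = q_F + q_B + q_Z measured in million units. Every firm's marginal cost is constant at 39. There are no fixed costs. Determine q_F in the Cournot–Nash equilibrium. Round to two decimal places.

Each firm earns π_i = (178 - 1.5Q)q_i - 39q_i.
First-order condition (treating rivals' output as given): 139 - 3q_i - (3/2)·Σ_{j≠i} q_j = 0.
By symmetry each firm produces the same amount; substituting Σ_{j≠i} q_j = 2q_i yields q_i = 139/6.

23.17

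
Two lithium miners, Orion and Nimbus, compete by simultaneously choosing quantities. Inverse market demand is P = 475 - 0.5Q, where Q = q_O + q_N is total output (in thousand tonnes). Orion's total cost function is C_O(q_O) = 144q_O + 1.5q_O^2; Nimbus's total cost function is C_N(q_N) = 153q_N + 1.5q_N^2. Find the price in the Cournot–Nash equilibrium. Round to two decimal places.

Orion's profit: π_O = (475 - 0.5Q)q_O - (144q_O + (3/2)q_O²). Setting ∂π_O/∂q_O = 0: 331 - 4q_O - (1/2)(q_N) = 0.
Nimbus's first-order condition: 322 - 4q_N - (1/2)(q_O) = 0.
So q_O = (331 - (1/2)q_N)/4 and q_N = (322 - (1/2)q_O)/4.
Substituting one into the other gives q_O = 73.8413 and q_N = 71.2698.
Total output Q = 1306/9, so price P = 475 - (1/2)·(1306/9) = 402.4444.

402.44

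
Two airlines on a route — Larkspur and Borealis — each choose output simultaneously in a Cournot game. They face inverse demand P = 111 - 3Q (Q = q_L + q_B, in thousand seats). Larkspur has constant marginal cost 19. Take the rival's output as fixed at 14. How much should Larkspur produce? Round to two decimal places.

8.33

With the rival's output fixed at 14, Larkspur's profit is π_L = (111 - 3·14 - 3q_L)q_L - (19q_L) = (69 - 3q_L)q_L - (19q_L).
∂π_L/∂q_L = 50 - 6q_L = 0, so q_L = 25/3.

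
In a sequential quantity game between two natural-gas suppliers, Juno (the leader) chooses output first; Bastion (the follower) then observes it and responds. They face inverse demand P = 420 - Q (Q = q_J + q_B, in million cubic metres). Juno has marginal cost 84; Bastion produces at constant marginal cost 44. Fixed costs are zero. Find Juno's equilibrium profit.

Solve by backward induction. Given q_J, the follower Bastion maximises π_B = (420 - q_J - q_B)q_B - 44q_B.
Setting the follower's marginal profit to zero, 376 - q_J - 2q_B = 0, i.e. q_B = (376 - q_J)/2.
The leader anticipates this reaction. Substituting into P = 420 - Q gives P = 232 - (1/2)q_J, so π_J = (232 - (1/2)q_J)q_J - 84q_J.
Leader FOC: 148 - q_J = 0, so q_J = 148.
Then q_B = (376 - 148)/2 = 114.
Price P = 420 - 262 = 158.
Juno's profit: (158 - 84)·148 = 10952.

10952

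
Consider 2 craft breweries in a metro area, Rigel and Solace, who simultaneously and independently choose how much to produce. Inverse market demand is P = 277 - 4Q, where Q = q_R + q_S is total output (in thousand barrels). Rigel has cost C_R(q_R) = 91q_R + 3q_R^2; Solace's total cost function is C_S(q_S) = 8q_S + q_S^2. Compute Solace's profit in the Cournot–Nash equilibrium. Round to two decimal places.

2969.72

Rigel's profit: π_R = (277 - 4Q)q_R - (91q_R + 3q_R²). Setting ∂π_R/∂q_R = 0: 186 - 14q_R - 4(q_S) = 0.
Solace's first-order condition: 269 - 10q_S - 4(q_R) = 0.
Best responses: q_R = (186 - 4q_S)/14, q_S = (269 - 4q_R)/10.
Substituting one into the other gives q_R = 196/31 and q_S = 1511/62.
Price P = 277 - 4·(1903/62) = 154.2258.
Solace's profit: 154.2258·(1511/62) - 8·(1511/62) - (1511/62)² = 2969.7203.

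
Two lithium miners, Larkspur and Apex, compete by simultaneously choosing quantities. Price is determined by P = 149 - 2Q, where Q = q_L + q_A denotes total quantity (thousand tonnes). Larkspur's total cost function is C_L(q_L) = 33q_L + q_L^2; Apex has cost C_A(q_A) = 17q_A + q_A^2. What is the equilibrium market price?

Larkspur's profit: π_L = (149 - 2Q)q_L - (33q_L + q_L²). Setting ∂π_L/∂q_L = 0: 116 - 6q_L - 2(q_A) = 0.
Apex's first-order condition: 132 - 6q_A - 2(q_L) = 0.
Rearranging gives the reaction functions q_L = (116 - 2q_A)/6 and q_A = (132 - 2q_L)/6.
Substituting one into the other gives q_L = 27/2 and q_A = 35/2.
Total output Q = 31, so price P = 149 - 2·31 = 87.

87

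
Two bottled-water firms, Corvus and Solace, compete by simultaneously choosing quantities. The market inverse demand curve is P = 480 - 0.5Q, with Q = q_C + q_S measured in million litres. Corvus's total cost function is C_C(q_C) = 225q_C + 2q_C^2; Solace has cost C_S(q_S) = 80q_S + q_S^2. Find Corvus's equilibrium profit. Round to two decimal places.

Corvus's profit: π_C = (480 - 0.5Q)q_C - (225q_C + 2q_C²). Setting ∂π_C/∂q_C = 0: 255 - 5q_C - (1/2)(q_S) = 0.
Solace's first-order condition: 400 - 3q_S - (1/2)(q_C) = 0.
Rearranging gives the reaction functions q_C = (255 - (1/2)q_S)/5 and q_S = (400 - (1/2)q_C)/3.
Substituting one into the other gives q_C = 38.3051 and q_S = 126.9492.
Price P = 480 - (1/2)·165.2542 = 397.3729.
Corvus's profit: 397.3729·38.3051 - 225·38.3051 - 2·38.3051² = 3668.1988.

3668.20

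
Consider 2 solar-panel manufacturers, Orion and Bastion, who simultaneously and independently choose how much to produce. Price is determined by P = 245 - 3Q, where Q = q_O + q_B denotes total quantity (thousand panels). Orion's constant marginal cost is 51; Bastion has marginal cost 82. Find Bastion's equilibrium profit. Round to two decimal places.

Orion's profit: π_O = (245 - 3Q)q_O - (51q_O). Setting ∂π_O/∂q_O = 0: 194 - 6q_O - 3(q_B) = 0.
Bastion's first-order condition: 163 - 6q_B - 3(q_O) = 0.
Best responses: q_O = (194 - 3q_B)/6, q_B = (163 - 3q_O)/6.
Solving the pair: q_O = 25, q_B = 44/3.
Price P = 245 - 3·(119/3) = 126.
Bastion's profit: (126 - 82)·(44/3) = 1936/3.

645.33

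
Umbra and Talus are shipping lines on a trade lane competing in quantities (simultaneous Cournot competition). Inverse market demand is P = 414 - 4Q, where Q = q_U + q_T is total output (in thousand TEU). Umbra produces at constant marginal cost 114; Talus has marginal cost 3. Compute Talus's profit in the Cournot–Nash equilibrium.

Umbra's profit: π_U = (414 - 4Q)q_U - (114q_U). Setting ∂π_U/∂q_U = 0: 300 - 8q_U - 4(q_T) = 0.
Talus's first-order condition: 411 - 8q_T - 4(q_U) = 0.
Best responses: q_U = (300 - 4q_T)/8, q_T = (411 - 4q_U)/8.
Solving the pair: q_U = 63/4, q_T = 87/2.
Price P = 414 - 4·(237/4) = 177.
Talus's profit: (177 - 3)·(87/2) = 7569.

7569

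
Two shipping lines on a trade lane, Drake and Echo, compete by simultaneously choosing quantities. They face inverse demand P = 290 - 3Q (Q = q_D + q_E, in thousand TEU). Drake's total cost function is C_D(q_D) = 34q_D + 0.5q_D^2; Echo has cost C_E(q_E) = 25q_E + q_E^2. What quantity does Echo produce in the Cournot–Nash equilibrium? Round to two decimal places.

Drake's profit: π_D = (290 - 3Q)q_D - (34q_D + (1/2)q_D²). Setting ∂π_D/∂q_D = 0: 256 - 7q_D - 3(q_E) = 0.
Echo's first-order condition: 265 - 8q_E - 3(q_D) = 0.
So q_D = (256 - 3q_E)/7 and q_E = (265 - 3q_D)/8.
Substituting one into the other gives q_D = 1253/47 and q_E = 1087/47.

23.13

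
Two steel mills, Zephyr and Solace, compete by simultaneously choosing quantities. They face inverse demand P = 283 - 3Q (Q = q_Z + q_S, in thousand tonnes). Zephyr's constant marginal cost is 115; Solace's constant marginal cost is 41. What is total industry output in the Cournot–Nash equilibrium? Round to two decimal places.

Zephyr's profit: π_Z = (283 - 3Q)q_Z - (115q_Z). Setting ∂π_Z/∂q_Z = 0: 168 - 6q_Z - 3(q_S) = 0.
Solace's profit: π_S = (283 - 3Q)q_S - (41q_S). Setting ∂π_S/∂q_S = 0: 242 - 6q_S - 3(q_Z) = 0.
Rearranging gives the reaction functions q_Z = (168 - 3q_S)/6 and q_S = (242 - 3q_Z)/6.
Solving the pair: q_Z = 94/9, q_S = 316/9.
Total output Q = 94/9 + 316/9 = 410/9.

45.56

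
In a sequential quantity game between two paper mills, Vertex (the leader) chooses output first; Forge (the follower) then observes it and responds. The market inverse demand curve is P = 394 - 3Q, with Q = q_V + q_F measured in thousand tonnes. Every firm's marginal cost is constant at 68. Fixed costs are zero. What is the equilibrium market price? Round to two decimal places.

149.50

The follower Forge best-responds to any q_V: π_F = (394 - 3Q)q_F - 68q_F.
∂π_F/∂q_F = 326 - 3q_V - 6q_F = 0 gives the reaction function q_F = (326 - 3q_V)/6.
Vertex substitutes q_F(q_V) into its own profit: π_V = q_V(394 - 3q_V - (326 - 3q_V)/2) - 68q_V = (231 - (3/2)q_V)q_V - 68q_V.
The leader's first-order condition 163 - 3q_V = 0 yields q_V = 163/3.
Then q_F = (326 - 3·(163/3))/6 = 163/6.
Total output Q = 163/2, so price P = 394 - 3·(163/2) = 299/2.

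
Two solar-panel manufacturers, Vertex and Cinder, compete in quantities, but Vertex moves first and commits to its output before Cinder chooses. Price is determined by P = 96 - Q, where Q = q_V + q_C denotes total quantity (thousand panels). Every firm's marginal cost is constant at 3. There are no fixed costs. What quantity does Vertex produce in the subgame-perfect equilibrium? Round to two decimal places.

The follower Cinder best-responds to any q_V: π_C = (96 - Q)q_C - 3q_C.
Setting the follower's marginal profit to zero, 93 - q_V - 2q_C = 0, i.e. q_C = (93 - q_V)/2.
The leader anticipates this reaction. Substituting into P = 96 - Q gives P = 99/2 - (1/2)q_V, so π_V = (99/2 - (1/2)q_V)q_V - 3q_V.
Maximising: ∂π_V/∂q_V = 93/2 - q_V = 0, giving q_V = 93/2.
Then q_C = (93 - 93/2)/2 = 93/4.

46.50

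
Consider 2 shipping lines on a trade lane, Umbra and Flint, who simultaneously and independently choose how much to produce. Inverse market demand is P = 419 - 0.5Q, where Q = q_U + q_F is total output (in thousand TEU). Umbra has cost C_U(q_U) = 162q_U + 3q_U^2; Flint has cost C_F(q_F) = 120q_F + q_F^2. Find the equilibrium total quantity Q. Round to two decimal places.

Umbra's profit: π_U = (419 - 0.5Q)q_U - (162q_U + 3q_U²). Setting ∂π_U/∂q_U = 0: 257 - 7q_U - (1/2)(q_F) = 0.
Flint's profit: π_F = (419 - 0.5Q)q_F - (120q_F + q_F²). Setting ∂π_F/∂q_F = 0: 299 - 3q_F - (1/2)(q_U) = 0.
Rearranging gives the reaction functions q_U = (257 - (1/2)q_F)/7 and q_F = (299 - (1/2)q_U)/3.
Solving the pair: q_U = 29.9518, q_F = 94.6747.
Total output Q = 29.9518 + 94.6747 = 124.6265.

124.63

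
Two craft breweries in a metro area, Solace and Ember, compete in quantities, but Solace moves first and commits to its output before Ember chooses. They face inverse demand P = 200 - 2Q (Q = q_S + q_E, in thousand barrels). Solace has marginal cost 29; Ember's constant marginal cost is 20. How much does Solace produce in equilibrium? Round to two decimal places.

The follower Ember best-responds to any q_S: π_E = (200 - 2Q)q_E - 20q_E.
∂π_E/∂q_E = 180 - 2q_S - 4q_E = 0 gives the reaction function q_E = (180 - 2q_S)/4.
The leader anticipates this reaction. Substituting into P = 200 - 2Q gives P = 110 - q_S, so π_S = (110 - q_S)q_S - 29q_S.
Leader FOC: 81 - 2q_S = 0, so q_S = 81/2.
Then q_E = (180 - 2·(81/2))/4 = 99/4.

40.50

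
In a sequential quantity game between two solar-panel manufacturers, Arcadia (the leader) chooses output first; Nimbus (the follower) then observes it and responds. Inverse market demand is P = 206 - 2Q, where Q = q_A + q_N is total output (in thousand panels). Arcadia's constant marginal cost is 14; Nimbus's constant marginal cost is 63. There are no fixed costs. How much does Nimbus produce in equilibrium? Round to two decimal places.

5.63

The follower Nimbus best-responds to any q_A: π_N = (206 - 2Q)q_N - 63q_N.
Setting the follower's marginal profit to zero, 143 - 2q_A - 4q_N = 0, i.e. q_N = (143 - 2q_A)/4.
The leader anticipates this reaction. Substituting into P = 206 - 2Q gives P = 269/2 - q_A, so π_A = (269/2 - q_A)q_A - 14q_A.
Maximising: ∂π_A/∂q_A = 241/2 - 2q_A = 0, giving q_A = 241/4.
Then q_N = (143 - 2·(241/4))/4 = 45/8.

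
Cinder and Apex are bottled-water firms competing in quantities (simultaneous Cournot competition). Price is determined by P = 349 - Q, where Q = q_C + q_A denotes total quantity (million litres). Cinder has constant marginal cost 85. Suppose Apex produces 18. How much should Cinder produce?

123

With the rival's output fixed at 18, Cinder's profit is π_C = (349 - 18 - q_C)q_C - (85q_C) = (331 - q_C)q_C - (85q_C).
∂π_C/∂q_C = 246 - 2q_C = 0, so q_C = 123.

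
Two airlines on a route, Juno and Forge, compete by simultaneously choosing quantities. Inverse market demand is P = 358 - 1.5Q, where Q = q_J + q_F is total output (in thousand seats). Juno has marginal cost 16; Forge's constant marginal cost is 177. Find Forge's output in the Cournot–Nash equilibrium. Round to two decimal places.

Juno's profit: π_J = (358 - 1.5Q)q_J - (16q_J). Setting ∂π_J/∂q_J = 0: 342 - 3q_J - (3/2)(q_F) = 0.
Forge's first-order condition: 181 - 3q_F - (3/2)(q_J) = 0.
So q_J = (342 - (3/2)q_F)/3 and q_F = (181 - (3/2)q_J)/3.
Solving the pair: q_J = 1006/9, q_F = 40/9.

4.44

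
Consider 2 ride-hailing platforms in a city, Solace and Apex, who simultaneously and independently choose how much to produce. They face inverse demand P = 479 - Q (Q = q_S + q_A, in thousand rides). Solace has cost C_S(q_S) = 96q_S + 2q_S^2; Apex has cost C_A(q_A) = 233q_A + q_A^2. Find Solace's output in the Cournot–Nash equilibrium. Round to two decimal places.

Solace's profit: π_S = (479 - Q)q_S - (96q_S + 2q_S²). Setting ∂π_S/∂q_S = 0: 383 - 6q_S - (q_A) = 0.
Apex's first-order condition: 246 - 4q_A - (q_S) = 0.
Rearranging gives the reaction functions q_S = (383 - q_A)/6 and q_A = (246 - q_S)/4.
Solving the pair: q_S = 1286/23, q_A = 1093/23.

55.91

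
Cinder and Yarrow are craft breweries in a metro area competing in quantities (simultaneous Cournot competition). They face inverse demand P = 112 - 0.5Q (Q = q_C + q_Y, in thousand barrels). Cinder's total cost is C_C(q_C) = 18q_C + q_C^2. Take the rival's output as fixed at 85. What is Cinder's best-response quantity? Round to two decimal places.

With the rival's output fixed at 85, Cinder's profit is π_C = (112 - (1/2)·85 - (1/2)q_C)q_C - (18q_C + q_C²) = (139/2 - (1/2)q_C)q_C - (18q_C + q_C²).
∂π_C/∂q_C = 103/2 - 3q_C = 0, so q_C = 103/6.

17.17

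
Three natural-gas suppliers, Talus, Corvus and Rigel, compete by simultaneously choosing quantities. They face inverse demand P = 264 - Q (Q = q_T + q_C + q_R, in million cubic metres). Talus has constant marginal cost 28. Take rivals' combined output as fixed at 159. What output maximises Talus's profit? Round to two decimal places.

38.50

With rivals' combined output fixed at 159, Talus's profit is π_T = (264 - 159 - q_T)q_T - (28q_T) = (105 - q_T)q_T - (28q_T).
∂π_T/∂q_T = 77 - 2q_T = 0, so q_T = 77/2.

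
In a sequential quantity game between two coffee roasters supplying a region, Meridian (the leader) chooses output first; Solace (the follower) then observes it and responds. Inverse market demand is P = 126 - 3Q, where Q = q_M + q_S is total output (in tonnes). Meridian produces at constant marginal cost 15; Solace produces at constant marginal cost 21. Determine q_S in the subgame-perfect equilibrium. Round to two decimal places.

The follower Solace best-responds to any q_M: π_S = (126 - 3Q)q_S - 21q_S.
∂π_S/∂q_S = 105 - 3q_M - 6q_S = 0 gives the reaction function q_S = (105 - 3q_M)/6.
The leader anticipates this reaction. Substituting into P = 126 - 3Q gives P = 147/2 - (3/2)q_M, so π_M = (147/2 - (3/2)q_M)q_M - 15q_M.
Maximising: ∂π_M/∂q_M = 117/2 - 3q_M = 0, giving q_M = 39/2.
Then q_S = (105 - 3·(39/2))/6 = 31/4.

7.75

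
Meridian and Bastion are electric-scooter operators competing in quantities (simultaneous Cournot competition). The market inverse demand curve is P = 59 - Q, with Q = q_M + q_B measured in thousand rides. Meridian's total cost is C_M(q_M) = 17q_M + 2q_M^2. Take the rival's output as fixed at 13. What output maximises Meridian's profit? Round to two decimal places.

With the rival's output fixed at 13, Meridian's profit is π_M = (59 - 13 - q_M)q_M - (17q_M + 2q_M²) = (46 - q_M)q_M - (17q_M + 2q_M²).
∂π_M/∂q_M = 29 - 6q_M = 0, so q_M = 29/6.

4.83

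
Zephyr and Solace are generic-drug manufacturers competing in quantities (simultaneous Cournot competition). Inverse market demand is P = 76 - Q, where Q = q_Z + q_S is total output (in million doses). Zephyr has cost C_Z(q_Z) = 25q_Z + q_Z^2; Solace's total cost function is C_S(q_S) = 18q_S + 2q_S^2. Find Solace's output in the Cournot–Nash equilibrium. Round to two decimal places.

Zephyr's profit: π_Z = (76 - Q)q_Z - (25q_Z + q_Z²). Setting ∂π_Z/∂q_Z = 0: 51 - 4q_Z - (q_S) = 0.
Solace's first-order condition: 58 - 6q_S - (q_Z) = 0.
So q_Z = (51 - q_S)/4 and q_S = (58 - q_Z)/6.
Substituting one into the other gives q_Z = 248/23 and q_S = 181/23.

7.87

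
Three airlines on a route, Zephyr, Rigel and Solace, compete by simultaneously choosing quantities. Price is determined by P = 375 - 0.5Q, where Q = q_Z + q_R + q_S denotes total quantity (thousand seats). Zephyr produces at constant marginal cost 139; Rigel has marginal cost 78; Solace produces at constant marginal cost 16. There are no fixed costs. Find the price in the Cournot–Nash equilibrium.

Zephyr's profit: π_Z = (375 - 0.5Q)q_Z - (139q_Z). Setting ∂π_Z/∂q_Z = 0: 236 - q_Z - (1/2)(q_R + q_S) = 0.
Rigel's profit: π_R = (375 - 0.5Q)q_R - (78q_R). Setting ∂π_R/∂q_R = 0: 297 - q_R - (1/2)(q_Z + q_S) = 0.
Solace's profit: π_S = (375 - 0.5Q)q_S - (16q_S). Setting ∂π_S/∂q_S = 0: 359 - q_S - (1/2)(q_Z + q_R) = 0.
Summing all 3 equations gives 892 − 2Q = 0, hence Q = 446.
Back-substituting: q_Z = (236 − 223)/(1/2) = 26, q_R = (297 − 223)/(1/2) = 148, q_S = (359 − 223)/(1/2) = 272.
Total output Q = 446, so price P = 375 - (1/2)·446 = 152.

152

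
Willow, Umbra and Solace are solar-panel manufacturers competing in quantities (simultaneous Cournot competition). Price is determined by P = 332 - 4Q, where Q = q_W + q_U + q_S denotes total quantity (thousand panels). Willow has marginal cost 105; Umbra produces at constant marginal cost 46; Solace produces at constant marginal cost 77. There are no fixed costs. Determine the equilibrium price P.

Willow's profit: π_W = (332 - 4Q)q_W - (105q_W). Setting ∂π_W/∂q_W = 0: 227 - 8q_W - 4(q_U + q_S) = 0.
Umbra's first-order condition: 286 - 8q_U - 4(q_W + q_S) = 0.
Solace's first-order condition: 255 - 8q_S - 4(q_W + q_U) = 0.
Adding the 3 conditions: 768 − 8Q − 8Q = 0, i.e. Q = 48.
Back-substituting: q_W = (227 − 192)/4 = 35/4, q_U = (286 − 192)/4 = 47/2, q_S = (255 − 192)/4 = 63/4.
Total output Q = 48, so price P = 332 - 4·48 = 140.

140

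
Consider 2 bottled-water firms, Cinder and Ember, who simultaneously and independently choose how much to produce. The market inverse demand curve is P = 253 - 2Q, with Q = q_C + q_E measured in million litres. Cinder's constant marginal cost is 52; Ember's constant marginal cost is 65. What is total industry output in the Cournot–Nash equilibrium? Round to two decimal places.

Cinder's profit: π_C = (253 - 2Q)q_C - (52q_C). Setting ∂π_C/∂q_C = 0: 201 - 4q_C - 2(q_E) = 0.
Ember's first-order condition: 188 - 4q_E - 2(q_C) = 0.
Best responses: q_C = (201 - 2q_E)/4, q_E = (188 - 2q_C)/4.
Substituting one into the other gives q_C = 107/3 and q_E = 175/6.
Total output Q = 107/3 + 175/6 = 389/6.

64.83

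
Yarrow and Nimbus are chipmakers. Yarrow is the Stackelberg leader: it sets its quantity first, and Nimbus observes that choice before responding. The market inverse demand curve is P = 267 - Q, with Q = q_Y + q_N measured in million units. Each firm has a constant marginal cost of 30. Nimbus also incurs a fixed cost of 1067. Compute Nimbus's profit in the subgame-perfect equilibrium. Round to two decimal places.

2443.56

Solve by backward induction. Given q_Y, the follower Nimbus maximises π_N = (267 - q_Y - q_N)q_N - 30q_N.
∂π_N/∂q_N = 237 - q_Y - 2q_N = 0 gives the reaction function q_N = (237 - q_Y)/2.
Yarrow substitutes q_N(q_Y) into its own profit: π_Y = q_Y(267 - q_Y - (237 - q_Y)/2) - 30q_Y = (297/2 - (1/2)q_Y)q_Y - 30q_Y.
Leader FOC: 237/2 - q_Y = 0, so q_Y = 237/2.
Then q_N = (237 - 237/2)/2 = 237/4.
Price P = 267 - 711/4 = 357/4.
Nimbus's profit: (357/4 - 30)·(237/4) - 1067 = 2443.5625.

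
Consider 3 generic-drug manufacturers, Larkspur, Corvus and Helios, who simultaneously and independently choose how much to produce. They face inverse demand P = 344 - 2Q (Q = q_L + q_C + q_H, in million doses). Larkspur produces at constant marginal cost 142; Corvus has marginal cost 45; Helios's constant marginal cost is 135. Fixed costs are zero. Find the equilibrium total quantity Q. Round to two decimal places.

88.75

Larkspur's profit: π_L = (344 - 2Q)q_L - (142q_L). Setting ∂π_L/∂q_L = 0: 202 - 4q_L - 2(q_C + q_H) = 0.
Corvus's first-order condition: 299 - 4q_C - 2(q_L + q_H) = 0.
Helios's profit: π_H = (344 - 2Q)q_H - (135q_H). Setting ∂π_H/∂q_H = 0: 209 - 4q_H - 2(q_L + q_C) = 0.
Adding the 3 conditions: 710 − 4Q − 4Q = 0, i.e. Q = 355/4.
Back-substituting: q_L = (202 − 355/2)/2 = 49/4, q_C = (299 − 355/2)/2 = 243/4, q_H = (209 − 355/2)/2 = 63/4.
Total output Q = 49/4 + 243/4 + 63/4 = 355/4.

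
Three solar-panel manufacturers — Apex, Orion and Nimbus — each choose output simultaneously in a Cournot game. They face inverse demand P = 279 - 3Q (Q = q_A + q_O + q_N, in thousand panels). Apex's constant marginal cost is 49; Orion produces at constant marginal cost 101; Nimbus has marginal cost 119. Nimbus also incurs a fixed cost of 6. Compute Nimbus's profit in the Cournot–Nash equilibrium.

102

Apex's profit: π_A = (279 - 3Q)q_A - (49q_A). Setting ∂π_A/∂q_A = 0: 230 - 6q_A - 3(q_O + q_N) = 0.
Orion's first-order condition: 178 - 6q_O - 3(q_A + q_N) = 0.
Nimbus's profit: π_N = (279 - 3Q)q_N - (119q_N). Setting ∂π_N/∂q_N = 0: 160 - 6q_N - 3(q_A + q_O) = 0.
Adding the 3 conditions: 568 − 6Q − 6Q = 0, i.e. Q = 142/3.
Back-substituting: q_A = (230 − 142)/3 = 88/3, q_O = (178 − 142)/3 = 12, q_N = (160 − 142)/3 = 6.
Price P = 279 - 3·(142/3) = 137.
Nimbus's profit: (137 - 119)·6 - 6 = 102.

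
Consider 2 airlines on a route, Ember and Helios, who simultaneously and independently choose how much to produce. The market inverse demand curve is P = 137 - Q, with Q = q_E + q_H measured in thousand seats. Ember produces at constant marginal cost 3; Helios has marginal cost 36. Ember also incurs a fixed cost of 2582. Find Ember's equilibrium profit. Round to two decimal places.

516.78

Ember's profit: π_E = (137 - Q)q_E - (3q_E). Setting ∂π_E/∂q_E = 0: 134 - 2q_E - (q_H) = 0.
Helios's first-order condition: 101 - 2q_H - (q_E) = 0.
Rearranging gives the reaction functions q_E = (134 - q_H)/2 and q_H = (101 - q_E)/2.
Substituting one into the other gives q_E = 167/3 and q_H = 68/3.
Price P = 137 - 235/3 = 176/3.
Ember's profit: (176/3 - 3)·(167/3) - 2582 = 516.7778.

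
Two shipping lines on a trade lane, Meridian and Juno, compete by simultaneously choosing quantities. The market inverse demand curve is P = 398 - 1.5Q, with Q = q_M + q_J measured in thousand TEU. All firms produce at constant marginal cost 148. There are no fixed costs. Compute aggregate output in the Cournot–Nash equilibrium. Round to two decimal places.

111.11

Each firm earns π_i = (398 - 1.5Q)q_i - 148q_i.
Setting ∂π_i/∂q_i = 0 with rivals' quantities fixed: 250 - 3q_i - (3/2)q_j = 0.
By symmetry each firm produces the same amount; substituting q_j = q_i yields q_i = 250/(9/2) = 500/9.
Total output Q = 500/9 + 500/9 = 1000/9.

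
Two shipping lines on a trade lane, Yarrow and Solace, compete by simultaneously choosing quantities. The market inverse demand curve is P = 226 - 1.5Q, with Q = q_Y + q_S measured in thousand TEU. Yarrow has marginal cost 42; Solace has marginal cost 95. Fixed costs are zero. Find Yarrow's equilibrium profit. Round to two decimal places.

4160.67

Yarrow's profit: π_Y = (226 - 1.5Q)q_Y - (42q_Y). Setting ∂π_Y/∂q_Y = 0: 184 - 3q_Y - (3/2)(q_S) = 0.
Solace's first-order condition: 131 - 3q_S - (3/2)(q_Y) = 0.
Rearranging gives the reaction functions q_Y = (184 - (3/2)q_S)/3 and q_S = (131 - (3/2)q_Y)/3.
Solving the pair: q_Y = 158/3, q_S = 52/3.
Price P = 226 - (3/2)·70 = 121.
Yarrow's profit: (121 - 42)·(158/3) = 4160.6667.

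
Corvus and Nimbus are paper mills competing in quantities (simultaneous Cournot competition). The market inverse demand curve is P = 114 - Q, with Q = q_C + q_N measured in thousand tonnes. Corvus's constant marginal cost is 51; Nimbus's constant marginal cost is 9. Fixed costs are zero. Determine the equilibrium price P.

58

Corvus's profit: π_C = (114 - Q)q_C - (51q_C). Setting ∂π_C/∂q_C = 0: 63 - 2q_C - (q_N) = 0.
Nimbus's first-order condition: 105 - 2q_N - (q_C) = 0.
So q_C = (63 - q_N)/2 and q_N = (105 - q_C)/2.
Solving the pair: q_C = 7, q_N = 49.
Total output Q = 56, so price P = 114 - 56 = 58.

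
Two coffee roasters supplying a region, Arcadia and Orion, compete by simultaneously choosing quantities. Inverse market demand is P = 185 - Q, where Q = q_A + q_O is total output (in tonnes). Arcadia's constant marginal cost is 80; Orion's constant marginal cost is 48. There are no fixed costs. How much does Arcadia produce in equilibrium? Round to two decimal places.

24.33

Arcadia's profit: π_A = (185 - Q)q_A - (80q_A). Setting ∂π_A/∂q_A = 0: 105 - 2q_A - (q_O) = 0.
Orion's first-order condition: 137 - 2q_O - (q_A) = 0.
Rearranging gives the reaction functions q_A = (105 - q_O)/2 and q_O = (137 - q_A)/2.
Solving the pair: q_A = 73/3, q_O = 169/3.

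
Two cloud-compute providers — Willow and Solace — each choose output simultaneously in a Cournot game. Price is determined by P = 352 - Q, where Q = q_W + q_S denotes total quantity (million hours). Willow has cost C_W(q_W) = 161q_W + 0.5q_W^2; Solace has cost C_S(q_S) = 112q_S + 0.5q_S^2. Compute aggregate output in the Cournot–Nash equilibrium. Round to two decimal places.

107.75

Willow's profit: π_W = (352 - Q)q_W - (161q_W + (1/2)q_W²). Setting ∂π_W/∂q_W = 0: 191 - 3q_W - (q_S) = 0.
Solace's first-order condition: 240 - 3q_S - (q_W) = 0.
Best responses: q_W = (191 - q_S)/3, q_S = (240 - q_W)/3.
Substituting one into the other gives q_W = 333/8 and q_S = 529/8.
Total output Q = 333/8 + 529/8 = 431/4.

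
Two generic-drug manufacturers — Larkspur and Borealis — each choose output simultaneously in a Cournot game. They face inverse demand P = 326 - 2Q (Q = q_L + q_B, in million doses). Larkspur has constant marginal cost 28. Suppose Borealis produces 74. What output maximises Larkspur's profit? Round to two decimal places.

With the rival's output fixed at 74, Larkspur's profit is π_L = (326 - 2·74 - 2q_L)q_L - (28q_L) = (178 - 2q_L)q_L - (28q_L).
∂π_L/∂q_L = 150 - 4q_L = 0, so q_L = 75/2.

37.50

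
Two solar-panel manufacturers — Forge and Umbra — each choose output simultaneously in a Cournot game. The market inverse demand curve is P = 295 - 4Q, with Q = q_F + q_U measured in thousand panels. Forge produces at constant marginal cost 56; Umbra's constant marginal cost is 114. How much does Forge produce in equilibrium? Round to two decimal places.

Forge's profit: π_F = (295 - 4Q)q_F - (56q_F). Setting ∂π_F/∂q_F = 0: 239 - 8q_F - 4(q_U) = 0.
Umbra's profit: π_U = (295 - 4Q)q_U - (114q_U). Setting ∂π_U/∂q_U = 0: 181 - 8q_U - 4(q_F) = 0.
So q_F = (239 - 4q_U)/8 and q_U = (181 - 4q_F)/8.
Solving the pair: q_F = 99/4, q_U = 41/4.

24.75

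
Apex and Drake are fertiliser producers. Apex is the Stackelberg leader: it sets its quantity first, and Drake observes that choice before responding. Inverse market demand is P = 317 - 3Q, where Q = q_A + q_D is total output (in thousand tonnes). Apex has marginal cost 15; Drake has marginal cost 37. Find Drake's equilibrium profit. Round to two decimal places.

Solve by backward induction. Given q_A, the follower Drake maximises π_D = (317 - 3q_A - 3q_D)q_D - 37q_D.
Setting the follower's marginal profit to zero, 280 - 3q_A - 6q_D = 0, i.e. q_D = (280 - 3q_A)/6.
Apex substitutes q_D(q_A) into its own profit: π_A = q_A(317 - 3q_A - (280 - 3q_A)/2) - 15q_A = (177 - (3/2)q_A)q_A - 15q_A.
The leader's first-order condition 162 - 3q_A = 0 yields q_A = 54.
Then q_D = (280 - 3·54)/6 = 59/3.
Price P = 317 - 3·(221/3) = 96.
Drake's profit: (96 - 37)·(59/3) = 1160.3333.

1160.33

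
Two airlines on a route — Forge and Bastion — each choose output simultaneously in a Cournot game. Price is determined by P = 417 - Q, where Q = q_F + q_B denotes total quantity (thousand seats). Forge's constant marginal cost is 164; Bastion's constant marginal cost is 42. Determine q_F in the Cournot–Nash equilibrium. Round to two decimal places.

Forge's profit: π_F = (417 - Q)q_F - (164q_F). Setting ∂π_F/∂q_F = 0: 253 - 2q_F - (q_B) = 0.
Bastion's profit: π_B = (417 - Q)q_B - (42q_B). Setting ∂π_B/∂q_B = 0: 375 - 2q_B - (q_F) = 0.
So q_F = (253 - q_B)/2 and q_B = (375 - q_F)/2.
Solving the pair: q_F = 131/3, q_B = 497/3.

43.67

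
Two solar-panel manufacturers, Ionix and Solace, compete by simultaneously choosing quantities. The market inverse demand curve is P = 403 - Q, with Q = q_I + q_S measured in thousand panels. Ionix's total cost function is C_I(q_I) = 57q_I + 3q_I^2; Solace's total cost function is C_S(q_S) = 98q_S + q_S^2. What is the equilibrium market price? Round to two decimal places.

Ionix's profit: π_I = (403 - Q)q_I - (57q_I + 3q_I²). Setting ∂π_I/∂q_I = 0: 346 - 8q_I - (q_S) = 0.
Solace's first-order condition: 305 - 4q_S - (q_I) = 0.
Best responses: q_I = (346 - q_S)/8, q_S = (305 - q_I)/4.
Solving the pair: q_I = 1079/31, q_S = 67.5484.
Total output Q = 102.3548, so price P = 403 - 102.3548 = 300.6452.

300.65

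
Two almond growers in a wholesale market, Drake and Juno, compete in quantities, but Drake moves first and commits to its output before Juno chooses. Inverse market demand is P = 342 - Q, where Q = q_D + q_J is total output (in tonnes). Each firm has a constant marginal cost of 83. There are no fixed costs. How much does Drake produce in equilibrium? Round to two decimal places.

Solve by backward induction. Given q_D, the follower Juno maximises π_J = (342 - q_D - q_J)q_J - 83q_J.
∂π_J/∂q_J = 259 - q_D - 2q_J = 0 gives the reaction function q_J = (259 - q_D)/2.
The leader anticipates this reaction. Substituting into P = 342 - Q gives P = 425/2 - (1/2)q_D, so π_D = (425/2 - (1/2)q_D)q_D - 83q_D.
Leader FOC: 259/2 - q_D = 0, so q_D = 259/2.
Then q_J = (259 - 259/2)/2 = 259/4.

129.50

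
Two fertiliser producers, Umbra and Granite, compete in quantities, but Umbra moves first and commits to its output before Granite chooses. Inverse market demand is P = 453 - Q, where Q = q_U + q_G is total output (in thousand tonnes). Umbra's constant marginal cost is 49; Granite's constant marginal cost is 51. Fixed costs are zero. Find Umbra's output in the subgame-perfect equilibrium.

The follower Granite best-responds to any q_U: π_G = (453 - Q)q_G - 51q_G.
∂π_G/∂q_G = 402 - q_U - 2q_G = 0 gives the reaction function q_G = (402 - q_U)/2.
The leader anticipates this reaction. Substituting into P = 453 - Q gives P = 252 - (1/2)q_U, so π_U = (252 - (1/2)q_U)q_U - 49q_U.
The leader's first-order condition 203 - q_U = 0 yields q_U = 203.
Then q_G = (402 - 203)/2 = 199/2.

203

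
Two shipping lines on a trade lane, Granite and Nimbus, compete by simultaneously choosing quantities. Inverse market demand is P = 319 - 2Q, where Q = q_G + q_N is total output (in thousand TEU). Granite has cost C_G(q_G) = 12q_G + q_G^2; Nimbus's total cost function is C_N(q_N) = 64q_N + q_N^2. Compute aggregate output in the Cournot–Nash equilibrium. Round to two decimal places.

Granite's profit: π_G = (319 - 2Q)q_G - (12q_G + q_G²). Setting ∂π_G/∂q_G = 0: 307 - 6q_G - 2(q_N) = 0.
Nimbus's profit: π_N = (319 - 2Q)q_N - (64q_N + q_N²). Setting ∂π_N/∂q_N = 0: 255 - 6q_N - 2(q_G) = 0.
Best responses: q_G = (307 - 2q_N)/6, q_N = (255 - 2q_G)/6.
Substituting one into the other gives q_G = 333/8 and q_N = 229/8.
Total output Q = 333/8 + 229/8 = 281/4.

70.25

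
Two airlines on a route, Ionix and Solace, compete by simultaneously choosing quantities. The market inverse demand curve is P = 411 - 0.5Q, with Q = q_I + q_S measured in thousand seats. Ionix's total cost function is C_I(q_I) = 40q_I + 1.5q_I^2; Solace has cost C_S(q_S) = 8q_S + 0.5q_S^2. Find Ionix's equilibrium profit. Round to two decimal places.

Ionix's profit: π_I = (411 - 0.5Q)q_I - (40q_I + (3/2)q_I²). Setting ∂π_I/∂q_I = 0: 371 - 4q_I - (1/2)(q_S) = 0.
Solace's first-order condition: 403 - 2q_S - (1/2)(q_I) = 0.
Best responses: q_I = (371 - (1/2)q_S)/4, q_S = (403 - (1/2)q_I)/2.
Solving the pair: q_I = 69.7419, q_S = 184.0645.
Price P = 411 - (1/2)·253.8065 = 284.0968.
Ionix's profit: 284.0968·69.7419 - 40·69.7419 - (3/2)·69.7419² = 9727.8751.

9727.88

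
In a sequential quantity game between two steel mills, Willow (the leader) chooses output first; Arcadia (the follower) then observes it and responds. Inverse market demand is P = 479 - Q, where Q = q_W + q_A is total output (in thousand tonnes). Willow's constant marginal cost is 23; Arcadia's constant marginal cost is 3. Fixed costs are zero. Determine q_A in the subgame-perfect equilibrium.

129

Solve by backward induction. Given q_W, the follower Arcadia maximises π_A = (479 - q_W - q_A)q_A - 3q_A.
∂π_A/∂q_A = 476 - q_W - 2q_A = 0 gives the reaction function q_A = (476 - q_W)/2.
Willow substitutes q_A(q_W) into its own profit: π_W = q_W(479 - q_W - (476 - q_W)/2) - 23q_W = (241 - (1/2)q_W)q_W - 23q_W.
The leader's first-order condition 218 - q_W = 0 yields q_W = 218.
Then q_A = (476 - 218)/2 = 129.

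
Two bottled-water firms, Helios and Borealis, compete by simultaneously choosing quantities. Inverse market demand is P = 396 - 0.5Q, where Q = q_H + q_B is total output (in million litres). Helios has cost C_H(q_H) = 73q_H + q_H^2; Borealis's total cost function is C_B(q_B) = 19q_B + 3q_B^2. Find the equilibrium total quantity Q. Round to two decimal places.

Helios's profit: π_H = (396 - 0.5Q)q_H - (73q_H + q_H²). Setting ∂π_H/∂q_H = 0: 323 - 3q_H - (1/2)(q_B) = 0.
Borealis's profit: π_B = (396 - 0.5Q)q_B - (19q_B + 3q_B²). Setting ∂π_B/∂q_B = 0: 377 - 7q_B - (1/2)(q_H) = 0.
Rearranging gives the reaction functions q_H = (323 - (1/2)q_B)/3 and q_B = (377 - (1/2)q_H)/7.
Substituting one into the other gives q_H = 99.8795 and q_B = 46.7229.
Total output Q = 99.8795 + 46.7229 = 146.6024.

146.60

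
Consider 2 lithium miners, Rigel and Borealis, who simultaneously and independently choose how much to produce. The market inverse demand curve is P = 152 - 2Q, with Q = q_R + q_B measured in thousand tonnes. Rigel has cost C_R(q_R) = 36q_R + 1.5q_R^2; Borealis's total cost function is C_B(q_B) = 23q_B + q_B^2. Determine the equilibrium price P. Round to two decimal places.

Rigel's profit: π_R = (152 - 2Q)q_R - (36q_R + (3/2)q_R²). Setting ∂π_R/∂q_R = 0: 116 - 7q_R - 2(q_B) = 0.
Borealis's profit: π_B = (152 - 2Q)q_B - (23q_B + q_B²). Setting ∂π_B/∂q_B = 0: 129 - 6q_B - 2(q_R) = 0.
So q_R = (116 - 2q_B)/7 and q_B = (129 - 2q_R)/6.
Substituting one into the other gives q_R = 219/19 and q_B = 671/38.
Total output Q = 1109/38, so price P = 152 - 2·(1109/38) = 1779/19.

93.63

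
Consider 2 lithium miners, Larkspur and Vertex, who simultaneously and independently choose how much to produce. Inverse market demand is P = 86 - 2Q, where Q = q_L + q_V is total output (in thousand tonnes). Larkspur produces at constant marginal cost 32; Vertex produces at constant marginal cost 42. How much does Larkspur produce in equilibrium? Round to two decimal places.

Larkspur's profit: π_L = (86 - 2Q)q_L - (32q_L). Setting ∂π_L/∂q_L = 0: 54 - 4q_L - 2(q_V) = 0.
Vertex's profit: π_V = (86 - 2Q)q_V - (42q_V). Setting ∂π_V/∂q_V = 0: 44 - 4q_V - 2(q_L) = 0.
Rearranging gives the reaction functions q_L = (54 - 2q_V)/4 and q_V = (44 - 2q_L)/4.
Solving the pair: q_L = 32/3, q_V = 17/3.

10.67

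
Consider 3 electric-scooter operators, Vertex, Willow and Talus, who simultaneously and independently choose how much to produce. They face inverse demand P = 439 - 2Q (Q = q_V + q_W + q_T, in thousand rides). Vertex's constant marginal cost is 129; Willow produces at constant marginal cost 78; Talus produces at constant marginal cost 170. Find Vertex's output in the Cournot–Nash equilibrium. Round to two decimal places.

Vertex's profit: π_V = (439 - 2Q)q_V - (129q_V). Setting ∂π_V/∂q_V = 0: 310 - 4q_V - 2(q_W + q_T) = 0.
Willow's first-order condition: 361 - 4q_W - 2(q_V + q_T) = 0.
Talus's first-order condition: 269 - 4q_T - 2(q_V + q_W) = 0.
Adding the 3 conditions: 940 − 4Q − 4Q = 0, i.e. Q = 235/2.
Back-substituting: q_V = (310 − 235)/2 = 75/2, q_W = (361 − 235)/2 = 63, q_T = (269 − 235)/2 = 17.

37.50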